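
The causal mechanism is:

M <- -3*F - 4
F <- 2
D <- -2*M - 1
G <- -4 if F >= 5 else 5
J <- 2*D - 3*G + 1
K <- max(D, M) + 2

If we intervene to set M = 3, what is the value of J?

-28

Under do(M=3), the mechanism M <- -3*F - 4 is discarded; M is fixed at 3.
D = -2*M - 1  [with M=3]  = -7
G = -4 if F >= 5 else 5  [with F=2]  = 5
J = 2*D - 3*G + 1  [with D=-7, G=5]  = -28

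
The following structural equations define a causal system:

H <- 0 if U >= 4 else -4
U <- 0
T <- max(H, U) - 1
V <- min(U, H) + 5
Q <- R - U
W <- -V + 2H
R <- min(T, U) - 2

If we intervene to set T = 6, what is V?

do(T=6) replaces the equation T <- max(H, U) - 1 with the constant T = 6.
V is not downstream of the intervention, so its value is determined by the original equations.
H = 0 if U >= 4 else -4  [with U=0]  = -4
V = min(U, H) + 5  [with U=0, H=-4]  = 1

1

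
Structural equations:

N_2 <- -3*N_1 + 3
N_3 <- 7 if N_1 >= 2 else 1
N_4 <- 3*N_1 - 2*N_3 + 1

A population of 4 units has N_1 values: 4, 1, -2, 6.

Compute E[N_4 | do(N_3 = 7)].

-6.25

Every unit gets N_3=7 under the intervention. N_4 values become -1, -10, -19, 5; E[N_4|do(N_3=7)] = -6.25.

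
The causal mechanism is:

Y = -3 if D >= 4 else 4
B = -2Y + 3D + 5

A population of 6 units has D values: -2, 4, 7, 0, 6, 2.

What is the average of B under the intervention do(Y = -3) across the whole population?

19.5

do(Y=-3) breaks Y's dependence on D. With Y=-3 fixed, B across the units is 5, 23, 32, 11, 29, 17, mean 19.5.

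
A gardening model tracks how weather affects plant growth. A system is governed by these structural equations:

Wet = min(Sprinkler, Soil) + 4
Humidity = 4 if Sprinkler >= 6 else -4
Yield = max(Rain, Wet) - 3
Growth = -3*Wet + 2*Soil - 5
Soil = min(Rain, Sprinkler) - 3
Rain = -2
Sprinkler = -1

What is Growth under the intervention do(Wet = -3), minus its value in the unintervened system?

6

Intervening sets Wet = -3 and removes its equation (Wet = min(Sprinkler, Soil) + 4).
Soil = min(Rain, Sprinkler) - 3  [with Rain=-2, Sprinkler=-1]  = -5
Growth = -3*Wet + 2*Soil - 5  [with Wet=-3, Soil=-5]  = -6
Without intervention: Soil = min(Rain, Sprinkler) - 3  [with Rain=-2, Sprinkler=-1]  = -5; Wet = min(Sprinkler, Soil) + 4  [with Sprinkler=-1, Soil=-5]  = -1; Growth = -3*Wet + 2*Soil - 5  [with Wet=-1, Soil=-5]  = -12.
Change = -6 − (-12) = 6.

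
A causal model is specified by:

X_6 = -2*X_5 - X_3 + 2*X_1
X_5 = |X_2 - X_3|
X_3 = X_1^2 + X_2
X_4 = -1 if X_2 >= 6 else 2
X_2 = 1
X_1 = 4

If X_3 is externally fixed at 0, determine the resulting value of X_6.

6

The intervention breaks the incoming arrows to X_3: X_3 = X_1^2 + X_2 no longer applies, and X_3 = 0.
X_5 = |X_2 - X_3|  [with X_2=1, X_3=0]  = 1
X_6 = -2*X_5 - X_3 + 2*X_1  [with X_5=1, X_3=0, X_1=4]  = 6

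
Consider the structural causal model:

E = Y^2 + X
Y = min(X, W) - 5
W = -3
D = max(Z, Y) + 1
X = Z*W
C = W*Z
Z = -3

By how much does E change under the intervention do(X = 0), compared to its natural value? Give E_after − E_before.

-9

do(X=0) replaces the equation X = Z*W with the constant X = 0.
Y = min(X, W) - 5  [with X=0, W=-3]  = -8
E = Y^2 + X  [with Y=-8, X=0]  = 64
Without intervention: X = Z*W  [with Z=-3, W=-3]  = 9; Y = min(X, W) - 5  [with X=9, W=-3]  = -8; E = Y^2 + X  [with Y=-8, X=9]  = 73.
Change = 64 − 73 = -9.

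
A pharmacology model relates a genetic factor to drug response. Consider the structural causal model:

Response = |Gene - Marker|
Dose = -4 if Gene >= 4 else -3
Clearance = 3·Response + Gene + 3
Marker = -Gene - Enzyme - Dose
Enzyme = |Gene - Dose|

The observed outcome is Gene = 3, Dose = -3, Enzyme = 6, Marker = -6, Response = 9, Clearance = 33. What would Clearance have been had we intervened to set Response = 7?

The intervention breaks the incoming arrows to Response: Response = |Gene - Marker| no longer applies, and Response = 7.
Clearance = 3·Response + Gene + 3  [with Response=7, Gene=3]  = 27

27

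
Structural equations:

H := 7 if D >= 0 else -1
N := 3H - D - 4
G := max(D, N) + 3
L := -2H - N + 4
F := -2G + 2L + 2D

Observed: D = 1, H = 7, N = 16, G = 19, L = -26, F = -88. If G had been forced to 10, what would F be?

-70

Under do(G=10), the mechanism G := max(D, N) + 3 is discarded; G is fixed at 10.
H = 7 if D >= 0 else -1  [with D=1]  = 7
N = 3H - D - 4  [with H=7, D=1]  = 16
L = -2H - N + 4  [with H=7, N=16]  = -26
F = -2G + 2L + 2D  [with G=10, L=-26, D=1]  = -70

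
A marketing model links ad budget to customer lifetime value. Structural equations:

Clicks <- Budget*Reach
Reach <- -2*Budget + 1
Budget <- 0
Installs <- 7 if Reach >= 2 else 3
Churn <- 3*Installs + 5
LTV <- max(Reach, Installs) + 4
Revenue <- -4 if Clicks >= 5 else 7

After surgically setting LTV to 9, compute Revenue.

Intervening sets LTV = 9 and removes its equation (LTV <- max(Reach, Installs) + 4).
Since Revenue is not a descendant of the intervened variable, it is unaffected.
Reach = -2*Budget + 1  [with Budget=0]  = 1
Clicks = Budget*Reach  [with Budget=0, Reach=1]  = 0
Revenue = -4 if Clicks >= 5 else 7  [with Clicks=0]  = 7

7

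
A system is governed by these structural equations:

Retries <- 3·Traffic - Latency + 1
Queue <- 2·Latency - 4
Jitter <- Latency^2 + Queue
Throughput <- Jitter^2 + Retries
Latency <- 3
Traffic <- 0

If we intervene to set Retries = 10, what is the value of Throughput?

Under do(Retries=10), the mechanism Retries <- 3·Traffic - Latency + 1 is discarded; Retries is fixed at 10.
Queue = 2·Latency - 4  [with Latency=3]  = 2
Jitter = Latency^2 + Queue  [with Latency=3, Queue=2]  = 11
Throughput = Jitter^2 + Retries  [with Jitter=11, Retries=10]  = 131

131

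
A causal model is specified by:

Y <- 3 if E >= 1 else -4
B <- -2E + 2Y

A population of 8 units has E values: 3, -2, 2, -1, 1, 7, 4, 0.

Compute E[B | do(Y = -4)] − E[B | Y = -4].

-5.5

Every unit gets Y=-4 under the intervention. B values become -14, -4, -12, -6, -10, -22, -16, -8; E[B|do(Y=-4)] = -11.5.
E[B|Y=-4] averages over only the 3 units with Y=-4 (E = -2, -1, 0): B = -4, -6, -8, mean -6.
Difference = -11.5 − (-6) = -5.5.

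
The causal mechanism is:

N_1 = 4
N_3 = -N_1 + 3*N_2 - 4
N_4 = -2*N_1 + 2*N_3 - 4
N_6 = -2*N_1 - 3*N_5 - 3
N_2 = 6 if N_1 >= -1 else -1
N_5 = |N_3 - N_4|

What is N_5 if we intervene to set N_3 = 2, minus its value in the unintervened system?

do(N_3=2) replaces the equation N_3 = -N_1 + 3*N_2 - 4 with the constant N_3 = 2.
N_4 = -2*N_1 + 2*N_3 - 4  [with N_1=4, N_3=2]  = -8
N_5 = |N_3 - N_4|  [with N_3=2, N_4=-8]  = 10
Without intervention: N_2 = 6 if N_1 >= -1 else -1  [with N_1=4]  = 6; N_3 = -N_1 + 3*N_2 - 4  [with N_1=4, N_2=6]  = 10; N_4 = -2*N_1 + 2*N_3 - 4  [with N_1=4, N_3=10]  = 8; N_5 = |N_3 - N_4|  [with N_3=10, N_4=8]  = 2.
Change = 10 − 2 = 8.

8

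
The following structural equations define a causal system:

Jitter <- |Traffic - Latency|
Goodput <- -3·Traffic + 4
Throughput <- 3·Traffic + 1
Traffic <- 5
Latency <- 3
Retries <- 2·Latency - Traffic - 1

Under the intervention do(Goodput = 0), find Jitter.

2

do(Goodput=0) replaces the equation Goodput <- -3·Traffic + 4 with the constant Goodput = 0.
No directed path runs from Goodput to Jitter, so Jitter keeps its natural value.
Jitter = |Traffic - Latency|  [with Traffic=5, Latency=3]  = 2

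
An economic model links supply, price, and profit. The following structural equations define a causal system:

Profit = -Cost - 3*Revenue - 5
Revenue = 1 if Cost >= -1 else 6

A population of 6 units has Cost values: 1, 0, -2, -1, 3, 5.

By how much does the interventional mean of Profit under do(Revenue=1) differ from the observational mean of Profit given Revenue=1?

Every unit gets Revenue=1 under the intervention. Profit values become -9, -8, -6, -7, -11, -13; E[Profit|do(Revenue=1)] = -9.
Conditioning on Revenue=1 selects the 5 unit(s) with Cost ∈ {1, 0, -1, 3, 5}. Their Profit values: -9, -8, -7, -11, -13. Mean = -9.6.
Difference = -9 − (-9.6) = 0.6.

0.6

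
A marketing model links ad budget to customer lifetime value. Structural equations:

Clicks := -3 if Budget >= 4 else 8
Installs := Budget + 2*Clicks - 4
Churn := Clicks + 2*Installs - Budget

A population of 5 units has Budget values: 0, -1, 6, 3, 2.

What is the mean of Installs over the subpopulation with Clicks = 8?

Conditioning on Clicks=8 selects the 4 unit(s) with Budget ∈ {0, -1, 3, 2}. Their Installs values: 12, 11, 15, 14. Mean = 13.

13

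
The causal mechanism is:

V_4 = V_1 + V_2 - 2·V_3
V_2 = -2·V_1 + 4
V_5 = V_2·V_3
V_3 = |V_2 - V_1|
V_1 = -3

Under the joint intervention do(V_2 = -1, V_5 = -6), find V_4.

The joint intervention fixes V_2 = -1, V_5 = -6, removing each variable's own equation.
V_3 = |V_2 - V_1|  [with V_2=-1, V_1=-3]  = 2
V_4 = V_1 + V_2 - 2·V_3  [with V_1=-3, V_2=-1, V_3=2]  = -8

-8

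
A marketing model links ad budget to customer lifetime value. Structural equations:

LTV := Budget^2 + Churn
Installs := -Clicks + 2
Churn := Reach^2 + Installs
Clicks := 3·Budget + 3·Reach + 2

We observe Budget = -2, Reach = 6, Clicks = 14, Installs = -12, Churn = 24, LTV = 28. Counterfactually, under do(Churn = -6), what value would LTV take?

The intervention breaks the incoming arrows to Churn: Churn := Reach^2 + Installs no longer applies, and Churn = -6.
LTV = Budget^2 + Churn  [with Budget=-2, Churn=-6]  = -2

-2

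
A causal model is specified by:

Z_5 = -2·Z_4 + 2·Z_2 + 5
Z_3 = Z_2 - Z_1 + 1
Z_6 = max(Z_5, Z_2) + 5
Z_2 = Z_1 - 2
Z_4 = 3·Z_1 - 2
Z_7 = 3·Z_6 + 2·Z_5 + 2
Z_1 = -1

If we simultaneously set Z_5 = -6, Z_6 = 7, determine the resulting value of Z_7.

11

Under do(Z_5 = -6, Z_6 = 7), each intervened variable's structural equation is replaced by its fixed value.
Z_7 = 3·Z_6 + 2·Z_5 + 2  [with Z_6=7, Z_5=-6]  = 11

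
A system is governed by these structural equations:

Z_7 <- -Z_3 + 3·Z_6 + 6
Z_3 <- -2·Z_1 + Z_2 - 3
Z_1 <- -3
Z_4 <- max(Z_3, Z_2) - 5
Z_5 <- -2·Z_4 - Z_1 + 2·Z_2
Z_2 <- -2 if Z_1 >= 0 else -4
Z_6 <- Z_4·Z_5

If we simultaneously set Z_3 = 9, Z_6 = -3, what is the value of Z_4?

4

Setting Z_3 = 9, Z_6 = -3 by intervention discards those variables' equations.
Z_2 = -2 if Z_1 >= 0 else -4  [with Z_1=-3]  = -4
Z_4 = max(Z_3, Z_2) - 5  [with Z_3=9, Z_2=-4]  = 4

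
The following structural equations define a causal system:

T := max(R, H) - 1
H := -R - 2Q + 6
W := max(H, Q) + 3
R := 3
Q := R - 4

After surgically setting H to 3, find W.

do(H=3) replaces the equation H := -R - 2Q + 6 with the constant H = 3.
Q = R - 4  [with R=3]  = -1
W = max(H, Q) + 3  [with H=3, Q=-1]  = 6

6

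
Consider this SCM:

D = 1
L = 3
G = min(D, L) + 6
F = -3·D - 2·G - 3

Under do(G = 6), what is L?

Under do(G=6), the mechanism G = min(D, L) + 6 is discarded; G is fixed at 6.
Since L is not a descendant of the intervened variable, it is unaffected.

3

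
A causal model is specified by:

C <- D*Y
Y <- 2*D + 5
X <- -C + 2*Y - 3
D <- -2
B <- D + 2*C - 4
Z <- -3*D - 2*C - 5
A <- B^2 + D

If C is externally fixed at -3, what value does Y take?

1

Under do(C=-3), the mechanism C <- D*Y is discarded; C is fixed at -3.
Since Y is not a descendant of the intervened variable, it is unaffected.
Y = 2*D + 5  [with D=-2]  = 1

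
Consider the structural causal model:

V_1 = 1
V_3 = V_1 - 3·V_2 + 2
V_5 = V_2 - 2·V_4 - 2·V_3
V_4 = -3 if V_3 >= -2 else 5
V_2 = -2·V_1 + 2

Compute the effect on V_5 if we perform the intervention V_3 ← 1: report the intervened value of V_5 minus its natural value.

4

do(V_3=1) replaces the equation V_3 = V_1 - 3·V_2 + 2 with the constant V_3 = 1.
V_2 = -2·V_1 + 2  [with V_1=1]  = 0
V_4 = -3 if V_3 >= -2 else 5  [with V_3=1]  = -3
V_5 = V_2 - 2·V_4 - 2·V_3  [with V_2=0, V_4=-3, V_3=1]  = 4
Without intervention: V_2 = -2·V_1 + 2  [with V_1=1]  = 0; V_3 = V_1 - 3·V_2 + 2  [with V_1=1, V_2=0]  = 3; V_4 = -3 if V_3 >= -2 else 5  [with V_3=3]  = -3; V_5 = V_2 - 2·V_4 - 2·V_3  [with V_2=0, V_4=-3, V_3=3]  = 0.
Change = 4 − 0 = 4.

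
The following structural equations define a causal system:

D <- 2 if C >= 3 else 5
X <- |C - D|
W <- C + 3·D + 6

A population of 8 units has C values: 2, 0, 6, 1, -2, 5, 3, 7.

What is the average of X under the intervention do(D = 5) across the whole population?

Under do(D=5), D's equation is replaced by D=5 for every unit. Per-unit X: 3, 5, 1, 4, 7, 0, 2, 2. Mean = 3.

3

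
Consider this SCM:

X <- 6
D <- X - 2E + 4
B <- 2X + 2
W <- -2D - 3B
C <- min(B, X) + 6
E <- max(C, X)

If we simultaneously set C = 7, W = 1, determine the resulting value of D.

-4

The joint intervention fixes C = 7, W = 1, removing each variable's own equation.
E = max(C, X)  [with C=7, X=6]  = 7
D = X - 2E + 4  [with X=6, E=7]  = -4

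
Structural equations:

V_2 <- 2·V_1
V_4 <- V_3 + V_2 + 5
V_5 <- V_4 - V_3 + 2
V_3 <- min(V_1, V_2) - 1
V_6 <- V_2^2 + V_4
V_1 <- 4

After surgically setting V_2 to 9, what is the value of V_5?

do(V_2=9) replaces the equation V_2 <- 2·V_1 with the constant V_2 = 9.
V_3 = min(V_1, V_2) - 1  [with V_1=4, V_2=9]  = 3
V_4 = V_3 + V_2 + 5  [with V_3=3, V_2=9]  = 17
V_5 = V_4 - V_3 + 2  [with V_4=17, V_3=3]  = 16

16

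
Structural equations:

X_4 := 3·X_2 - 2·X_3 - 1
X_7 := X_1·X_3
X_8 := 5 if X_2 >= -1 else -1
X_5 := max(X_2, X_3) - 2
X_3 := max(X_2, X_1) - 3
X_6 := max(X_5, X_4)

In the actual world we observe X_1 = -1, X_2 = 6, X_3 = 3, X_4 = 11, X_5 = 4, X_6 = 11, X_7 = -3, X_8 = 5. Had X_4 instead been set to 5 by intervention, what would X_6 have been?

Under do(X_4=5), the mechanism X_4 := 3·X_2 - 2·X_3 - 1 is discarded; X_4 is fixed at 5.
X_3 = max(X_2, X_1) - 3  [with X_2=6, X_1=-1]  = 3
X_5 = max(X_2, X_3) - 2  [with X_2=6, X_3=3]  = 4
X_6 = max(X_5, X_4)  [with X_5=4, X_4=5]  = 5

5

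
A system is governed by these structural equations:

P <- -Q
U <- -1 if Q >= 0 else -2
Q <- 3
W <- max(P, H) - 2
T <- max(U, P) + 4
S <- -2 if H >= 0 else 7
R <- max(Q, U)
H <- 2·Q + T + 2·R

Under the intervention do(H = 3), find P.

do(H=3) replaces the equation H <- 2·Q + T + 2·R with the constant H = 3.
No directed path runs from H to P, so P keeps its natural value.
P = -Q  [with Q=3]  = -3

-3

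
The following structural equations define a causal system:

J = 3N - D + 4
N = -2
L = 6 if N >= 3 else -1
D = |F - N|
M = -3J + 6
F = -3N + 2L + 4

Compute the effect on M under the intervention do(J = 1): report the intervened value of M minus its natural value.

-39

The intervention breaks the incoming arrows to J: J = 3N - D + 4 no longer applies, and J = 1.
M = -3J + 6  [with J=1]  = 3
Without intervention: L = 6 if N >= 3 else -1  [with N=-2]  = -1; F = -3N + 2L + 4  [with N=-2, L=-1]  = 8; D = |F - N|  [with F=8, N=-2]  = 10; J = 3N - D + 4  [with N=-2, D=10]  = -12; M = -3J + 6  [with J=-12]  = 42.
Change = 3 − 42 = -39.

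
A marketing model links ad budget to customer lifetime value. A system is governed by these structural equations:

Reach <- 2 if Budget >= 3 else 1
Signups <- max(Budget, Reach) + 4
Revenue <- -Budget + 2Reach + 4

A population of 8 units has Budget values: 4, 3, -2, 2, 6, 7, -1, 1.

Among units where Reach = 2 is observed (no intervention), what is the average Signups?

E[Signups|Reach=2] averages over only the 4 units with Reach=2 (Budget = 4, 3, 6, 7): Signups = 8, 7, 10, 11, mean 9.

9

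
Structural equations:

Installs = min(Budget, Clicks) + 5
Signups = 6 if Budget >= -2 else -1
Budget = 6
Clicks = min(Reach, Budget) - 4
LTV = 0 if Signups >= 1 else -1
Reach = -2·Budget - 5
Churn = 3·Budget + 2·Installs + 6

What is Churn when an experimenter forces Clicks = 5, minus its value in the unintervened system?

The intervention breaks the incoming arrows to Clicks: Clicks = min(Reach, Budget) - 4 no longer applies, and Clicks = 5.
Installs = min(Budget, Clicks) + 5  [with Budget=6, Clicks=5]  = 10
Churn = 3·Budget + 2·Installs + 6  [with Budget=6, Installs=10]  = 44
Without intervention: Reach = -2·Budget - 5  [with Budget=6]  = -17; Clicks = min(Reach, Budget) - 4  [with Reach=-17, Budget=6]  = -21; Installs = min(Budget, Clicks) + 5  [with Budget=6, Clicks=-21]  = -16; Churn = 3·Budget + 2·Installs + 6  [with Budget=6, Installs=-16]  = -8.
Change = 44 − (-8) = 52.

52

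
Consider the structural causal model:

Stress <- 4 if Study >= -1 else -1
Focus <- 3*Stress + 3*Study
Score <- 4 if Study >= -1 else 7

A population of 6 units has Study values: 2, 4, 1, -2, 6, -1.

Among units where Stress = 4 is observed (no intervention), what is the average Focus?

19.2

Observing Stress=4 restricts to units where Stress's equation naturally yields 4: Study ∈ {2, 4, 1, 6, -1}. In that subpopulation Focus = 18, 24, 15, 30, 9, mean 19.2.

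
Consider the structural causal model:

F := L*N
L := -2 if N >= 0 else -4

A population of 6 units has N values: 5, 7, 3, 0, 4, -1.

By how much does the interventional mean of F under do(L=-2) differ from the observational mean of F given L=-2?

do(L=-2) breaks L's dependence on N. With L=-2 fixed, F across the units is -10, -14, -6, 0, -8, 2, mean -6.
Conditioning on L=-2 selects the 5 unit(s) with N ∈ {5, 7, 3, 0, 4}. Their F values: -10, -14, -6, 0, -8. Mean = -7.6.
Difference = -6 − (-7.6) = 1.6.

1.6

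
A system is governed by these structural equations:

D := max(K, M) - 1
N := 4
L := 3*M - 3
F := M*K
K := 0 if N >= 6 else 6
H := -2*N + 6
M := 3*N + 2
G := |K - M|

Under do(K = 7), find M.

The intervention breaks the incoming arrows to K: K := 0 if N >= 6 else 6 no longer applies, and K = 7.
Since M is not a descendant of the intervened variable, it is unaffected.
M = 3*N + 2  [with N=4]  = 14

14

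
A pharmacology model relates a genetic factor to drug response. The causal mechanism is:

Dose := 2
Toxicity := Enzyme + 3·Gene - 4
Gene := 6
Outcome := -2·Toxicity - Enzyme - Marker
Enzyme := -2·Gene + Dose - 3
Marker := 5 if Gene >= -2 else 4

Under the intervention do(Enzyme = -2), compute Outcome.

The intervention breaks the incoming arrows to Enzyme: Enzyme := -2·Gene + Dose - 3 no longer applies, and Enzyme = -2.
Marker = 5 if Gene >= -2 else 4  [with Gene=6]  = 5
Toxicity = Enzyme + 3·Gene - 4  [with Enzyme=-2, Gene=6]  = 12
Outcome = -2·Toxicity - Enzyme - Marker  [with Toxicity=12, Enzyme=-2, Marker=5]  = -27

-27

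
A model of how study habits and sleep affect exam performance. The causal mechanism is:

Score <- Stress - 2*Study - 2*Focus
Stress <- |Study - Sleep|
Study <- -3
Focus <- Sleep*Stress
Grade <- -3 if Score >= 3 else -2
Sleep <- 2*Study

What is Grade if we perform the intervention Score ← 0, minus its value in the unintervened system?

1

The intervention breaks the incoming arrows to Score: Score <- Stress - 2*Study - 2*Focus no longer applies, and Score = 0.
Grade = -3 if Score >= 3 else -2  [with Score=0]  = -2
Without intervention: Sleep = 2*Study  [with Study=-3]  = -6; Stress = |Study - Sleep|  [with Study=-3, Sleep=-6]  = 3; Focus = Sleep*Stress  [with Sleep=-6, Stress=3]  = -18; Score = Stress - 2*Study - 2*Focus  [with Stress=3, Study=-3, Focus=-18]  = 45; Grade = -3 if Score >= 3 else -2  [with Score=45]  = -3.
Change = -2 − (-3) = 1.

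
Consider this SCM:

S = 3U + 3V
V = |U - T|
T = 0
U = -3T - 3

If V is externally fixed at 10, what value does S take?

The intervention breaks the incoming arrows to V: V = |U - T| no longer applies, and V = 10.
U = -3T - 3  [with T=0]  = -3
S = 3U + 3V  [with U=-3, V=10]  = 21

21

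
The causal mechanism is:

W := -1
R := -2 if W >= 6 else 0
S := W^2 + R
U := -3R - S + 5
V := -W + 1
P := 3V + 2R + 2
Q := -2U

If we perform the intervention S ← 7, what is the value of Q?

4

The intervention breaks the incoming arrows to S: S := W^2 + R no longer applies, and S = 7.
R = -2 if W >= 6 else 0  [with W=-1]  = 0
U = -3R - S + 5  [with R=0, S=7]  = -2
Q = -2U  [with U=-2]  = 4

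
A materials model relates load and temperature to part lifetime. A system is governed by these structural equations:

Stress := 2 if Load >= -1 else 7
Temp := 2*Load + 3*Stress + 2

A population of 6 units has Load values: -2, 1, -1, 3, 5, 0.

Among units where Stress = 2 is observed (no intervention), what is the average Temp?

11.2

Observing Stress=2 restricts to units where Stress's equation naturally yields 2: Load ∈ {1, -1, 3, 5, 0}. In that subpopulation Temp = 10, 6, 14, 18, 8, mean 11.2.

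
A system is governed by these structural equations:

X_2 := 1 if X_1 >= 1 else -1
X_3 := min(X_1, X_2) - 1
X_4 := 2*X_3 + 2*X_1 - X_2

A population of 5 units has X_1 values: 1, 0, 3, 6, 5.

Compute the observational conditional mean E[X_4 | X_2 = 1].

6.5

E[X_4|X_2=1] averages over only the 4 units with X_2=1 (X_1 = 1, 3, 6, 5): X_4 = 1, 5, 11, 9, mean 6.5.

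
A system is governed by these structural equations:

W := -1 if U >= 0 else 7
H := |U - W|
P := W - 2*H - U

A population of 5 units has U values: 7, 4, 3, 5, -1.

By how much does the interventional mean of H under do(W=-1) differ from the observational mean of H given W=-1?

-1.15

Every unit gets W=-1 under the intervention. H values become 8, 5, 4, 6, 0; E[H|do(W=-1)] = 4.6.
Conditioning on W=-1 selects the 4 unit(s) with U ∈ {7, 4, 3, 5}. Their H values: 8, 5, 4, 6. Mean = 5.75.
Difference = 4.6 − 5.75 = -1.15.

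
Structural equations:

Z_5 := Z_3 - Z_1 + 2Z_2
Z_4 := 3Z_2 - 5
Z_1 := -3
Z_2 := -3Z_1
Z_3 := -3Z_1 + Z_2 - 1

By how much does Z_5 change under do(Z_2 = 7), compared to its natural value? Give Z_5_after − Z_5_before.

do(Z_2=7) replaces the equation Z_2 := -3Z_1 with the constant Z_2 = 7.
Z_3 = -3Z_1 + Z_2 - 1  [with Z_1=-3, Z_2=7]  = 15
Z_5 = Z_3 - Z_1 + 2Z_2  [with Z_3=15, Z_1=-3, Z_2=7]  = 32
Without intervention: Z_2 = -3Z_1  [with Z_1=-3]  = 9; Z_3 = -3Z_1 + Z_2 - 1  [with Z_1=-3, Z_2=9]  = 17; Z_5 = Z_3 - Z_1 + 2Z_2  [with Z_3=17, Z_1=-3, Z_2=9]  = 38.
Change = 32 − 38 = -6.

-6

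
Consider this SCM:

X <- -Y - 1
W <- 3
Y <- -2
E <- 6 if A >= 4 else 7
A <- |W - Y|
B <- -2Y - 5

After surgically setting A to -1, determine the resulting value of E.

The intervention breaks the incoming arrows to A: A <- |W - Y| no longer applies, and A = -1.
E = 6 if A >= 4 else 7  [with A=-1]  = 7

7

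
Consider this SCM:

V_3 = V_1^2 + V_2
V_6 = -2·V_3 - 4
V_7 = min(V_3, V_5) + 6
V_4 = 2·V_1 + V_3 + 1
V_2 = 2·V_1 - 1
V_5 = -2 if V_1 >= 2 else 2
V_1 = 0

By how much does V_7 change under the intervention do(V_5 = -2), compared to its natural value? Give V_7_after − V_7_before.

Under do(V_5=-2), the mechanism V_5 = -2 if V_1 >= 2 else 2 is discarded; V_5 is fixed at -2.
V_2 = 2·V_1 - 1  [with V_1=0]  = -1
V_3 = V_1^2 + V_2  [with V_1=0, V_2=-1]  = -1
V_7 = min(V_3, V_5) + 6  [with V_3=-1, V_5=-2]  = 4
Without intervention: V_2 = 2·V_1 - 1  [with V_1=0]  = -1; V_3 = V_1^2 + V_2  [with V_1=0, V_2=-1]  = -1; V_5 = -2 if V_1 >= 2 else 2  [with V_1=0]  = 2; V_7 = min(V_3, V_5) + 6  [with V_3=-1, V_5=2]  = 5.
Change = 4 − 5 = -1.

-1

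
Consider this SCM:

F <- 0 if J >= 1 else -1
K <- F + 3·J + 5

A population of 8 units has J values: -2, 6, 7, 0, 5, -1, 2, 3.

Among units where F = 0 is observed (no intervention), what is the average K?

18.8

Observing F=0 restricts to units where F's equation naturally yields 0: J ∈ {6, 7, 5, 2, 3}. In that subpopulation K = 23, 26, 20, 11, 14, mean 18.8.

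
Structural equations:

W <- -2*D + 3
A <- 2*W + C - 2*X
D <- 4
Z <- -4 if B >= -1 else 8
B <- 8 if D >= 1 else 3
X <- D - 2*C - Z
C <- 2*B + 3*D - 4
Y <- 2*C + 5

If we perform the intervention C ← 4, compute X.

0

The intervention breaks the incoming arrows to C: C <- 2*B + 3*D - 4 no longer applies, and C = 4.
B = 8 if D >= 1 else 3  [with D=4]  = 8
Z = -4 if B >= -1 else 8  [with B=8]  = -4
X = D - 2*C - Z  [with D=4, C=4, Z=-4]  = 0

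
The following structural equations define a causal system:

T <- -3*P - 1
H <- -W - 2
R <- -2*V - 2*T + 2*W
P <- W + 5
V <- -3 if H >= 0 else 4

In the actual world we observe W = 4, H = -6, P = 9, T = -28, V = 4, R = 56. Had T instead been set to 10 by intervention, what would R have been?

-20

Under do(T=10), the mechanism T <- -3*P - 1 is discarded; T is fixed at 10.
H = -W - 2  [with W=4]  = -6
V = -3 if H >= 0 else 4  [with H=-6]  = 4
R = -2*V - 2*T + 2*W  [with V=4, T=10, W=4]  = -20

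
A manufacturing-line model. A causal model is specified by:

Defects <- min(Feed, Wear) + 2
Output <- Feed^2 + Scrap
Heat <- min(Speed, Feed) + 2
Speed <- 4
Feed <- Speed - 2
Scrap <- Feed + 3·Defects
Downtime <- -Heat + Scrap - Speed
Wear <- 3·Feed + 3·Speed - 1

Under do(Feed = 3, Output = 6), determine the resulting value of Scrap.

Under do(Feed = 3, Output = 6), each intervened variable's structural equation is replaced by its fixed value.
Wear = 3·Feed + 3·Speed - 1  [with Feed=3, Speed=4]  = 20
Defects = min(Feed, Wear) + 2  [with Feed=3, Wear=20]  = 5
Scrap = Feed + 3·Defects  [with Feed=3, Defects=5]  = 18

18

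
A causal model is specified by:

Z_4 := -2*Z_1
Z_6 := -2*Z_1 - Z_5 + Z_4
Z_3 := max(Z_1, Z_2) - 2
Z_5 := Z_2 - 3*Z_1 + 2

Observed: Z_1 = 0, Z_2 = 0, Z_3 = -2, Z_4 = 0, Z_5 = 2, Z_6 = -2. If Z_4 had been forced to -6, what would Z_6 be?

Under do(Z_4=-6), the mechanism Z_4 := -2*Z_1 is discarded; Z_4 is fixed at -6.
Z_5 = Z_2 - 3*Z_1 + 2  [with Z_2=0, Z_1=0]  = 2
Z_6 = -2*Z_1 - Z_5 + Z_4  [with Z_1=0, Z_5=2, Z_4=-6]  = -8

-8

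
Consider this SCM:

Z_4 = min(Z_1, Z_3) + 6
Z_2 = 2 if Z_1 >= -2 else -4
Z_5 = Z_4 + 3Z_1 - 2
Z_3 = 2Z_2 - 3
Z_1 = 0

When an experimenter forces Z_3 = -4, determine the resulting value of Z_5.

0

do(Z_3=-4) replaces the equation Z_3 = 2Z_2 - 3 with the constant Z_3 = -4.
Z_4 = min(Z_1, Z_3) + 6  [with Z_1=0, Z_3=-4]  = 2
Z_5 = Z_4 + 3Z_1 - 2  [with Z_4=2, Z_1=0]  = 0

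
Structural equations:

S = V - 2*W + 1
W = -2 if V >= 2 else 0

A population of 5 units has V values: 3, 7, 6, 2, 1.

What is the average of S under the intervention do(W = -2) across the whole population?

8.8

Under do(W=-2), W's equation is replaced by W=-2 for every unit. Per-unit S: 8, 12, 11, 7, 6. Mean = 8.8.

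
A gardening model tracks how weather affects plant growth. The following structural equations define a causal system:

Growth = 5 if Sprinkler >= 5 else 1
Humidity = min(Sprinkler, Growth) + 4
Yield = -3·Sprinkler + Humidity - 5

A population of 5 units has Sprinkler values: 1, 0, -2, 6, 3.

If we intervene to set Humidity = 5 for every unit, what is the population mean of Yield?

The intervention sets Humidity=5 in all 5 units regardless of Sprinkler. Recomputing Yield per unit gives -3, 0, 6, -18, -9; average -4.8.

-4.8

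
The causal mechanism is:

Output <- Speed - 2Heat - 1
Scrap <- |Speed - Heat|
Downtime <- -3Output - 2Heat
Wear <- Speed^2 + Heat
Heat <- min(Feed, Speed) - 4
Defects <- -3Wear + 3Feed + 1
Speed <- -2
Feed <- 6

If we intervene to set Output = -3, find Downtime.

do(Output=-3) replaces the equation Output <- Speed - 2Heat - 1 with the constant Output = -3.
Heat = min(Feed, Speed) - 4  [with Feed=6, Speed=-2]  = -6
Downtime = -3Output - 2Heat  [with Output=-3, Heat=-6]  = 21

21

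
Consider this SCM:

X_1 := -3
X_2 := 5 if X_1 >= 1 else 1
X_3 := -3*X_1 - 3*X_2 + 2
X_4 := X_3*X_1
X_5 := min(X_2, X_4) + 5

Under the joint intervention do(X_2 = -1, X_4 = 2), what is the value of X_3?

The joint intervention fixes X_2 = -1, X_4 = 2, removing each variable's own equation.
X_3 = -3*X_1 - 3*X_2 + 2  [with X_1=-3, X_2=-1]  = 14

14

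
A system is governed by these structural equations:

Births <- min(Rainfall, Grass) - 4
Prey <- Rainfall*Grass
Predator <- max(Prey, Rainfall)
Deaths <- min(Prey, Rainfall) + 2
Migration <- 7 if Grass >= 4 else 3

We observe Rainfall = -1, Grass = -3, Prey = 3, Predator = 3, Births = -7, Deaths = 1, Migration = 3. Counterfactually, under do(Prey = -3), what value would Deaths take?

The intervention breaks the incoming arrows to Prey: Prey <- Rainfall*Grass no longer applies, and Prey = -3.
Deaths = min(Prey, Rainfall) + 2  [with Prey=-3, Rainfall=-1]  = -1

-1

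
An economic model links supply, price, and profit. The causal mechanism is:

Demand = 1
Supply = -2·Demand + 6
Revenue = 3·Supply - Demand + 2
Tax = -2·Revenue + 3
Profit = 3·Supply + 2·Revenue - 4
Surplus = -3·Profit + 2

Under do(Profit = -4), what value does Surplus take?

14

The intervention breaks the incoming arrows to Profit: Profit = 3·Supply + 2·Revenue - 4 no longer applies, and Profit = -4.
Surplus = -3·Profit + 2  [with Profit=-4]  = 14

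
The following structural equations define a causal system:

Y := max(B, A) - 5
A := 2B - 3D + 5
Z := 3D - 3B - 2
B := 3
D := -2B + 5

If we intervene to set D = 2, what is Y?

0

do(D=2) replaces the equation D := -2B + 5 with the constant D = 2.
A = 2B - 3D + 5  [with B=3, D=2]  = 5
Y = max(B, A) - 5  [with B=3, A=5]  = 0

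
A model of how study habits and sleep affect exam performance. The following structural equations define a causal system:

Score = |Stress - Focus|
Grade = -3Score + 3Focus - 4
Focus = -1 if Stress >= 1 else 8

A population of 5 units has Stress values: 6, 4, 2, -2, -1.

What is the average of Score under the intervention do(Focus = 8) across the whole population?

Under do(Focus=8), Focus's equation is replaced by Focus=8 for every unit. Per-unit Score: 2, 4, 6, 10, 9. Mean = 6.2.

6.2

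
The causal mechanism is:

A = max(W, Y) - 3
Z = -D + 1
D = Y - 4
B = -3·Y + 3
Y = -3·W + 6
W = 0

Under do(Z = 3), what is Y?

6

do(Z=3) replaces the equation Z = -D + 1 with the constant Z = 3.
Y is not downstream of the intervention, so its value is determined by the original equations.
Y = -3·W + 6  [with W=0]  = 6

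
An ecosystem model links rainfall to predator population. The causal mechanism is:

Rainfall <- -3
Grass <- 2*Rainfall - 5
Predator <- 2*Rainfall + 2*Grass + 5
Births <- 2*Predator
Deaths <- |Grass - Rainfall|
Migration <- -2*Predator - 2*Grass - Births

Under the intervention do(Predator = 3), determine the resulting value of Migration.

The intervention breaks the incoming arrows to Predator: Predator <- 2*Rainfall + 2*Grass + 5 no longer applies, and Predator = 3.
Grass = 2*Rainfall - 5  [with Rainfall=-3]  = -11
Births = 2*Predator  [with Predator=3]  = 6
Migration = -2*Predator - 2*Grass - Births  [with Predator=3, Grass=-11, Births=6]  = 10

10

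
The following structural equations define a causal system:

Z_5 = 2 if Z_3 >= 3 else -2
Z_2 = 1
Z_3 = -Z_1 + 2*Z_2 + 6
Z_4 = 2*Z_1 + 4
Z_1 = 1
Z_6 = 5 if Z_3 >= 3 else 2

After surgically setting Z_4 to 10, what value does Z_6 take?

5

Under do(Z_4=10), the mechanism Z_4 = 2*Z_1 + 4 is discarded; Z_4 is fixed at 10.
Since Z_6 is not a descendant of the intervened variable, it is unaffected.
Z_3 = -Z_1 + 2*Z_2 + 6  [with Z_1=1, Z_2=1]  = 7
Z_6 = 5 if Z_3 >= 3 else 2  [with Z_3=7]  = 5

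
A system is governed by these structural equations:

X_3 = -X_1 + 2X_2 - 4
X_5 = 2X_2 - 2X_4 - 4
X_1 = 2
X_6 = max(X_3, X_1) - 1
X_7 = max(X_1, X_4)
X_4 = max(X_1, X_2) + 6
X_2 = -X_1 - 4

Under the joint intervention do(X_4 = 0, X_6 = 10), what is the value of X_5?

-16

Setting X_4 = 0, X_6 = 10 by intervention discards those variables' equations.
X_2 = -X_1 - 4  [with X_1=2]  = -6
X_5 = 2X_2 - 2X_4 - 4  [with X_2=-6, X_4=0]  = -16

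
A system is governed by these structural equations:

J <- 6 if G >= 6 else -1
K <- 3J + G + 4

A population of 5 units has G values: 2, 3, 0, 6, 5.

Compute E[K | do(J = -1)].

do(J=-1) breaks J's dependence on G. With J=-1 fixed, K across the units is 3, 4, 1, 7, 6, mean 4.2.

4.2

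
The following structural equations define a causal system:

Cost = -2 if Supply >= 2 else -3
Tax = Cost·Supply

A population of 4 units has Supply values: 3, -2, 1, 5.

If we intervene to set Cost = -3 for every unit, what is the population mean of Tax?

Every unit gets Cost=-3 under the intervention. Tax values become -9, 6, -3, -15; E[Tax|do(Cost=-3)] = -5.25.

-5.25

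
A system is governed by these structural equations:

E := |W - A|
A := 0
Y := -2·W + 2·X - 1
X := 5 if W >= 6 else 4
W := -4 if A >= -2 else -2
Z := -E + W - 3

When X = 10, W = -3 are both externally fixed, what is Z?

Setting X = 10, W = -3 by intervention discards those variables' equations.
E = |W - A|  [with W=-3, A=0]  = 3
Z = -E + W - 3  [with E=3, W=-3]  = -9

-9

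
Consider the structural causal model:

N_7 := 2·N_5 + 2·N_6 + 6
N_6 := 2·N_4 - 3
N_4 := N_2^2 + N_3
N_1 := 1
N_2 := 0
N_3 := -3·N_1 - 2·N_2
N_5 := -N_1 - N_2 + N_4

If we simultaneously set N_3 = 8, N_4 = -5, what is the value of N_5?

Setting N_3 = 8, N_4 = -5 by intervention discards those variables' equations.
N_5 = -N_1 - N_2 + N_4  [with N_1=1, N_2=0, N_4=-5]  = -6

-6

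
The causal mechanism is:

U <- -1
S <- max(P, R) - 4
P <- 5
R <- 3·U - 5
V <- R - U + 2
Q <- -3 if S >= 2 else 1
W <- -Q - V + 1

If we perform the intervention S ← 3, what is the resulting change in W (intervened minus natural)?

4

Under do(S=3), the mechanism S <- max(P, R) - 4 is discarded; S is fixed at 3.
R = 3·U - 5  [with U=-1]  = -8
V = R - U + 2  [with R=-8, U=-1]  = -5
Q = -3 if S >= 2 else 1  [with S=3]  = -3
W = -Q - V + 1  [with Q=-3, V=-5]  = 9
Without intervention: R = 3·U - 5  [with U=-1]  = -8; V = R - U + 2  [with R=-8, U=-1]  = -5; S = max(P, R) - 4  [with P=5, R=-8]  = 1; Q = -3 if S >= 2 else 1  [with S=1]  = 1; W = -Q - V + 1  [with Q=1, V=-5]  = 5.
Change = 9 − 5 = 4.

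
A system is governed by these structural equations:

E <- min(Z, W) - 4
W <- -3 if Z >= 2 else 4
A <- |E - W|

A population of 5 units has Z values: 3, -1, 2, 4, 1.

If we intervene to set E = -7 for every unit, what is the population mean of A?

Under do(E=-7), E's equation is replaced by E=-7 for every unit. Per-unit A: 4, 11, 4, 4, 11. Mean = 6.8.

6.8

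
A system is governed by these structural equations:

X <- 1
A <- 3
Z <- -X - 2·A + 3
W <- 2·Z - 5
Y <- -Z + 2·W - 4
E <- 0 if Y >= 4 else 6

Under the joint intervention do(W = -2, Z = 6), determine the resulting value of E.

6

The joint intervention fixes W = -2, Z = 6, removing each variable's own equation.
Y = -Z + 2·W - 4  [with Z=6, W=-2]  = -14
E = 0 if Y >= 4 else 6  [with Y=-14]  = 6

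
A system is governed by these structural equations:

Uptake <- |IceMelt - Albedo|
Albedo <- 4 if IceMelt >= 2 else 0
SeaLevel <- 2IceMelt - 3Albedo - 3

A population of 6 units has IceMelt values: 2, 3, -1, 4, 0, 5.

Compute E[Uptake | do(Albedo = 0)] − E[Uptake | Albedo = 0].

Under do(Albedo=0), Albedo's equation is replaced by Albedo=0 for every unit. Per-unit Uptake: 2, 3, 1, 4, 0, 5. Mean = 2.5.
Conditioning on Albedo=0 selects the 2 unit(s) with IceMelt ∈ {-1, 0}. Their Uptake values: 1, 0. Mean = 0.5.
Difference = 2.5 − 0.5 = 2.

2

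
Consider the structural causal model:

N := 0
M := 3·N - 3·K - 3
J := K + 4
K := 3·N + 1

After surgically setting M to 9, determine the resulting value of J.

5

The intervention breaks the incoming arrows to M: M := 3·N - 3·K - 3 no longer applies, and M = 9.
J is not downstream of the intervention, so its value is determined by the original equations.
K = 3·N + 1  [with N=0]  = 1
J = K + 4  [with K=1]  = 5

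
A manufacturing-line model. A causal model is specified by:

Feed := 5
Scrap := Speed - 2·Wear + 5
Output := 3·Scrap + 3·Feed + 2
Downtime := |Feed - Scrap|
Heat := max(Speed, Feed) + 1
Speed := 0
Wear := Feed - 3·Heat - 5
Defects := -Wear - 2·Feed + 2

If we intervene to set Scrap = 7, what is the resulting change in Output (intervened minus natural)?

-102

Intervening sets Scrap = 7 and removes its equation (Scrap := Speed - 2·Wear + 5).
Output = 3·Scrap + 3·Feed + 2  [with Scrap=7, Feed=5]  = 38
Without intervention: Heat = max(Speed, Feed) + 1  [with Speed=0, Feed=5]  = 6; Wear = Feed - 3·Heat - 5  [with Feed=5, Heat=6]  = -18; Scrap = Speed - 2·Wear + 5  [with Speed=0, Wear=-18]  = 41; Output = 3·Scrap + 3·Feed + 2  [with Scrap=41, Feed=5]  = 140.
Change = 38 − 140 = -102.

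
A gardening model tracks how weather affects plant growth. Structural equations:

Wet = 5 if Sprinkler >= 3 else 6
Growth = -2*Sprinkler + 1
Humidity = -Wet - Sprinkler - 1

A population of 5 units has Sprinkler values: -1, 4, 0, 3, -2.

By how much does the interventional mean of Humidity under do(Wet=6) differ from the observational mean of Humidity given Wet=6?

The intervention sets Wet=6 in all 5 units regardless of Sprinkler. Recomputing Humidity per unit gives -6, -11, -7, -10, -5; average -7.8.
Observing Wet=6 restricts to units where Wet's equation naturally yields 6: Sprinkler ∈ {-1, 0, -2}. In that subpopulation Humidity = -6, -7, -5, mean -6.
Difference = -7.8 − (-6) = -1.8.

-1.8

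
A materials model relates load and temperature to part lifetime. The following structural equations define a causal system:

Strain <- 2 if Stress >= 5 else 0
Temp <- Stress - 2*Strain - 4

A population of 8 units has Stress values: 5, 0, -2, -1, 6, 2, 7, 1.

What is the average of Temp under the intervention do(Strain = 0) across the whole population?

Under do(Strain=0), Strain's equation is replaced by Strain=0 for every unit. Per-unit Temp: 1, -4, -6, -5, 2, -2, 3, -3. Mean = -1.75.

-1.75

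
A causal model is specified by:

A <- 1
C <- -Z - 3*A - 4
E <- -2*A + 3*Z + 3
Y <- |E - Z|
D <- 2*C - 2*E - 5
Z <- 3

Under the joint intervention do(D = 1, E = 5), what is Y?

Under do(D = 1, E = 5), each intervened variable's structural equation is replaced by its fixed value.
Y = |E - Z|  [with E=5, Z=3]  = 2

2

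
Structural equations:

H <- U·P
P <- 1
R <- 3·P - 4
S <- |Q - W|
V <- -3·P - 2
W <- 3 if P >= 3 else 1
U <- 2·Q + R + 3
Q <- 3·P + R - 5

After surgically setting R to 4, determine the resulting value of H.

11

Under do(R=4), the mechanism R <- 3·P - 4 is discarded; R is fixed at 4.
Q = 3·P + R - 5  [with P=1, R=4]  = 2
U = 2·Q + R + 3  [with Q=2, R=4]  = 11
H = U·P  [with U=11, P=1]  = 11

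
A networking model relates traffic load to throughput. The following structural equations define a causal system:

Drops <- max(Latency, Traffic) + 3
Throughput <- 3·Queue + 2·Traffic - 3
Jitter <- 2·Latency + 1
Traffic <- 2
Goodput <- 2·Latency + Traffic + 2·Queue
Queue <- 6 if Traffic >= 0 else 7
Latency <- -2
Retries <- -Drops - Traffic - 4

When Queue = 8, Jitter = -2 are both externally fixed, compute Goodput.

Setting Queue = 8, Jitter = -2 by intervention discards those variables' equations.
Goodput = 2·Latency + Traffic + 2·Queue  [with Latency=-2, Traffic=2, Queue=8]  = 14

14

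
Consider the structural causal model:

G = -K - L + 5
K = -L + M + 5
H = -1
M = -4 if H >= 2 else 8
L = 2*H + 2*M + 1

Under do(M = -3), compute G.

do(M=-3) replaces the equation M = -4 if H >= 2 else 8 with the constant M = -3.
L = 2*H + 2*M + 1  [with H=-1, M=-3]  = -7
K = -L + M + 5  [with L=-7, M=-3]  = 9
G = -K - L + 5  [with K=9, L=-7]  = 3

3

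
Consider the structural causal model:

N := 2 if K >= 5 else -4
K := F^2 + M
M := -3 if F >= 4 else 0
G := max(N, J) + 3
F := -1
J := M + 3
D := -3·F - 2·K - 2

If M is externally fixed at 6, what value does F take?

Under do(M=6), the mechanism M := -3 if F >= 4 else 0 is discarded; M is fixed at 6.
F is not downstream of the intervention, so its value is determined by the original equations.

-1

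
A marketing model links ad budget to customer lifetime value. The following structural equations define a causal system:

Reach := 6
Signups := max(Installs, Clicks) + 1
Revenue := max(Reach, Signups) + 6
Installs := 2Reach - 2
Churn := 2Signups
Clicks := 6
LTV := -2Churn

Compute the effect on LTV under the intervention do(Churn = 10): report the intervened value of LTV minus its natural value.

24

Under do(Churn=10), the mechanism Churn := 2Signups is discarded; Churn is fixed at 10.
LTV = -2Churn  [with Churn=10]  = -20
Without intervention: Installs = 2Reach - 2  [with Reach=6]  = 10; Signups = max(Installs, Clicks) + 1  [with Installs=10, Clicks=6]  = 11; Churn = 2Signups  [with Signups=11]  = 22; LTV = -2Churn  [with Churn=22]  = -44.
Change = -20 − (-44) = 24.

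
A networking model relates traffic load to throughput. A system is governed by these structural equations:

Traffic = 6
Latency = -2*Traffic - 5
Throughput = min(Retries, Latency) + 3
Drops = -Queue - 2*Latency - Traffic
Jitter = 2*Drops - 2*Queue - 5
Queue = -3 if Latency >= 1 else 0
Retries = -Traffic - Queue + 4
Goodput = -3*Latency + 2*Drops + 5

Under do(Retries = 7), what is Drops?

28

The intervention breaks the incoming arrows to Retries: Retries = -Traffic - Queue + 4 no longer applies, and Retries = 7.
Since Drops is not a descendant of the intervened variable, it is unaffected.
Latency = -2*Traffic - 5  [with Traffic=6]  = -17
Queue = -3 if Latency >= 1 else 0  [with Latency=-17]  = 0
Drops = -Queue - 2*Latency - Traffic  [with Queue=0, Latency=-17, Traffic=6]  = 28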